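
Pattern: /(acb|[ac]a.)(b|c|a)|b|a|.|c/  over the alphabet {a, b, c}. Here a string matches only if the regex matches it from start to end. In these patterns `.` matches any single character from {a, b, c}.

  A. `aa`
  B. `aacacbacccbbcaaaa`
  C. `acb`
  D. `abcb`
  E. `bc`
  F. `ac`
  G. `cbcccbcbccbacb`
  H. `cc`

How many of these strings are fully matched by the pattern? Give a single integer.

0

A → no match
B → no match
C → no match
D → no match
E → no match
F → no match
G → no match
H → no match
Total matched: 0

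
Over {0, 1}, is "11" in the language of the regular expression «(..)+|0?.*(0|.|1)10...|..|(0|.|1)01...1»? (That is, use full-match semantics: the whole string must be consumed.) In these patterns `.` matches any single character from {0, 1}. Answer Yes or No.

Yes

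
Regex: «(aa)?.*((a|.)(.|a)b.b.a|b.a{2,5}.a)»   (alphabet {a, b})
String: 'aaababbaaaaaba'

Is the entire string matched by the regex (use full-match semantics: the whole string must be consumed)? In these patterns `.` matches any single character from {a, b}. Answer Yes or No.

Yes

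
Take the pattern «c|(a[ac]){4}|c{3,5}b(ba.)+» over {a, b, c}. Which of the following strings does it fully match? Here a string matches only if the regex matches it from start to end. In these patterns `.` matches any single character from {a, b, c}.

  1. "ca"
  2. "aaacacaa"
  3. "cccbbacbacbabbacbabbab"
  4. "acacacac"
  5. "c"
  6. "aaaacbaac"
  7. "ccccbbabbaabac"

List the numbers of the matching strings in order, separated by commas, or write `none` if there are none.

1 → no match
2 → match
3 → match
4 → match
5 → match
6 → no match
7 → match

2, 3, 4, 5, 7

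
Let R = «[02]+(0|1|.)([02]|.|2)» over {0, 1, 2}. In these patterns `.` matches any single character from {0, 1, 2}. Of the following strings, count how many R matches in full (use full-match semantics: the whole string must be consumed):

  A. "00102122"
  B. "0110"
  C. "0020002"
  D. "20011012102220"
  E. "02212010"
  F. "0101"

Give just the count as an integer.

1

A. "00102122" → no match
B. "0110" → no match
C. "0020002" → match
D → no match
E. "02212010" → no match
F. "0101" → no match
Total matched: 1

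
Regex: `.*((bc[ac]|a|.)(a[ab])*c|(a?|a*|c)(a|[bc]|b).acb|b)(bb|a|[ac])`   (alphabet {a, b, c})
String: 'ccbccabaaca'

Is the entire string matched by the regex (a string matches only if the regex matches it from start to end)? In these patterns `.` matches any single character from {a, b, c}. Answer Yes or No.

Yes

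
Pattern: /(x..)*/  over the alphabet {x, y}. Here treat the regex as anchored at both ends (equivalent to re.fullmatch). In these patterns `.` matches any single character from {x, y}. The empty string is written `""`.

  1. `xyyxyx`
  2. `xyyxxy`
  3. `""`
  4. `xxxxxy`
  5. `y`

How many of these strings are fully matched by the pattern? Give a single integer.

4

1 → match
2 → match
3 → match
4 → match
5 → no match
Total matched: 4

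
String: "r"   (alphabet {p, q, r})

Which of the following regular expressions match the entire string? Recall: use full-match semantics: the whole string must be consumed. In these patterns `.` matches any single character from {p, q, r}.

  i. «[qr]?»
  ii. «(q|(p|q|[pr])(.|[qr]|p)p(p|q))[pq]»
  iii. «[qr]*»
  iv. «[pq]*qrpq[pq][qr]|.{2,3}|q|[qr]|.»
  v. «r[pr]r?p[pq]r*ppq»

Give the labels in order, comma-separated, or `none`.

i → match
ii → no match
iii → match
iv → match
v → no match — must end with "ppq"

i, iii, iv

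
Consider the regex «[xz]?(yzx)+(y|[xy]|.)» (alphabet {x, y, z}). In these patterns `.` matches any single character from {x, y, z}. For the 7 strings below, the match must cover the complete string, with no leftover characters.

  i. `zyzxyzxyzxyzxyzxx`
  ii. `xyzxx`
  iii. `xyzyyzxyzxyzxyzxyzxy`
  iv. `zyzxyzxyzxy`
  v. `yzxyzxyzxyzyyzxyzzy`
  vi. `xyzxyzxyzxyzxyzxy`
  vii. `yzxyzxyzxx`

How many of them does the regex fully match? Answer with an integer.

5

i → match
ii → match
iii → no match
iv → match
v → no match
vi → match
vii → match
Total matched: 5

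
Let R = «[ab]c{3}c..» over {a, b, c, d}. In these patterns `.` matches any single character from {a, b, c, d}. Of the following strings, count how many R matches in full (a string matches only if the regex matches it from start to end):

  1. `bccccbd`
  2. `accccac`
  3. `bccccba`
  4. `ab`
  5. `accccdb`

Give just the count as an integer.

1 → match
2 → match
3 → match
4 → no match
5 → match
Total matched: 4

4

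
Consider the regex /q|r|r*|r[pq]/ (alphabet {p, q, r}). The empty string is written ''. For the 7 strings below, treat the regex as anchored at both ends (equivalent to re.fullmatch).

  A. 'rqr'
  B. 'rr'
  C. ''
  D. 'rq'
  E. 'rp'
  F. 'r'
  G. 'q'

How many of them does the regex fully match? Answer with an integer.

6

A → no match
B → match
C → match
D → match
E → match
F → match
G → match
Total matched: 6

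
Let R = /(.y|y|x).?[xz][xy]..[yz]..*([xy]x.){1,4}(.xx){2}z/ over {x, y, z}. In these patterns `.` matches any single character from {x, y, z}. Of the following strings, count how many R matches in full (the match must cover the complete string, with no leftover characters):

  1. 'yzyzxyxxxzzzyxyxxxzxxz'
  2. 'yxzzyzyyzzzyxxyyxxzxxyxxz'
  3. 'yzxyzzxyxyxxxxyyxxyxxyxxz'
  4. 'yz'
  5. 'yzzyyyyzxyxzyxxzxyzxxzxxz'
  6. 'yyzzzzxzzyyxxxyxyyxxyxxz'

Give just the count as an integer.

2

1 → match
2 → no match
3 → match
4 → no match — must end with 'xxz'
5 → no match
6 → no match
Total matched: 2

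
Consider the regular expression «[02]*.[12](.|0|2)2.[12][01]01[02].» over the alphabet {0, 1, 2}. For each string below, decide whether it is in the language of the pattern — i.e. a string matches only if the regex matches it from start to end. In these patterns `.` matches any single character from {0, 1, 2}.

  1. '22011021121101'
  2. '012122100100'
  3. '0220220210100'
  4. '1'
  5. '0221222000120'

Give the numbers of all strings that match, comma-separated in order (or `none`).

2

1 → no match
2. '012122100100' → match
3 → no match
4. '1' → no match
5 → no match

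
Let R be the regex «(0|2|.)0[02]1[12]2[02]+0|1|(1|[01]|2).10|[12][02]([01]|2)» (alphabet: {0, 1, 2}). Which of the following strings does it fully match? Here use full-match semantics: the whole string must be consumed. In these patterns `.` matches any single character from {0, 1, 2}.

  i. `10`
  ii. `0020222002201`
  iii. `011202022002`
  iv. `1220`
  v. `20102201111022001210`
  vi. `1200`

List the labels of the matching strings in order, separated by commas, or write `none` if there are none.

i → no match
ii → no match
iii → no match
iv → no match
v → no match
vi → no match

none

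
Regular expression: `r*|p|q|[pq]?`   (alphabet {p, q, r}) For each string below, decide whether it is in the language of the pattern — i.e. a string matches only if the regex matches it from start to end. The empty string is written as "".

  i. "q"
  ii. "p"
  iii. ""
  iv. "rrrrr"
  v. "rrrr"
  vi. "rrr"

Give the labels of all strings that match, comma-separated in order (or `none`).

i, ii, iii, iv, v, vi

i → match
ii → match
iii → match
iv → match
v → match
vi → match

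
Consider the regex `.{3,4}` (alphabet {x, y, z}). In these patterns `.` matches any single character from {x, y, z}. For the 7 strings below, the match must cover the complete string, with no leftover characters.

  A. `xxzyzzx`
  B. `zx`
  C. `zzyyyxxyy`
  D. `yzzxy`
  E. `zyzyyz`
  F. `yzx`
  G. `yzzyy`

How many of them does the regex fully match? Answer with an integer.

1

A → no match
B → no match
C → no match
D → no match
E → no match
F → match
G → no match
Total matched: 1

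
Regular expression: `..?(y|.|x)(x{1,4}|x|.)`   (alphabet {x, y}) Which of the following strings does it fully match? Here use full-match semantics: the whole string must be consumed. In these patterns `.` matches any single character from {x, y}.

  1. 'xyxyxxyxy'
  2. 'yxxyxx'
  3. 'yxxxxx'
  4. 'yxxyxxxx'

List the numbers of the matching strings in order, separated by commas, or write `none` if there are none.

1. 'xyxyxxyxy' → no match
2. 'yxxyxx' → no match
3. 'yxxxxx' → match
4. 'yxxyxxxx' → no match

3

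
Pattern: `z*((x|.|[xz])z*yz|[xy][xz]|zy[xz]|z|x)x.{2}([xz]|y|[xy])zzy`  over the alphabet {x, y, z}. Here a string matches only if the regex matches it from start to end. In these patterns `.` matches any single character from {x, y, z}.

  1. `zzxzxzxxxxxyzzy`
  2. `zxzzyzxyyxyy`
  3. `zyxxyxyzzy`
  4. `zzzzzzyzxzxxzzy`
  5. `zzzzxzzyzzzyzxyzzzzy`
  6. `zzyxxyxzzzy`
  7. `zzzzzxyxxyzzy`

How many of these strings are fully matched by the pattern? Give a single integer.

1 → no match
2 → no match — must end with `zzy`
3 → match
4 → match
5 → no match
6 → match
7 → no match
Total matched: 3

3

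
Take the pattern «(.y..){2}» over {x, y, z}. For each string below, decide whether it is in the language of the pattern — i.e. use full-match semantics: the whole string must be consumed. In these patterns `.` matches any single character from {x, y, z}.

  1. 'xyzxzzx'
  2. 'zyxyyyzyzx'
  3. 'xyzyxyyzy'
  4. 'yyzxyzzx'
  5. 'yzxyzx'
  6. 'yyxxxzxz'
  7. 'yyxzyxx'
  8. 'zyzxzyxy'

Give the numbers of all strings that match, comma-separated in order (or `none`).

1 → no match
2 → no match
3 → no match
4 → no match
5 → no match
6 → no match
7 → no match
8 → match

8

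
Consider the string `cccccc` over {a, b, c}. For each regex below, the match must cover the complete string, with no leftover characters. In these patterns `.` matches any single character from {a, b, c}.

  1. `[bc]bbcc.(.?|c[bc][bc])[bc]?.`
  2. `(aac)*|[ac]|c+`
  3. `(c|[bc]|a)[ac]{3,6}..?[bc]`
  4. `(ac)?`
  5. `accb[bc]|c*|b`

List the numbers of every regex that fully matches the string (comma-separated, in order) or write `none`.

2, 3, 5

1 → no match
2 → match
3 → match
4 → no match
5 → match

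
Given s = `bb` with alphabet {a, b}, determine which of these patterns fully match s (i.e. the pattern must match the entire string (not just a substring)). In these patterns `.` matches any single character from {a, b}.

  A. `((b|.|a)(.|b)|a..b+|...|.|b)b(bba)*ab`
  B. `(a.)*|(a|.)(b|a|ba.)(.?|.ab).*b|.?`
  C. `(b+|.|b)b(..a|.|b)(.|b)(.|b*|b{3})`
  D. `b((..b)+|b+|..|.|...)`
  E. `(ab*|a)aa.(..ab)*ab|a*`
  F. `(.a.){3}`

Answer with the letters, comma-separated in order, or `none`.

A → no match — must end with `ab`
B → no match
C → no match
D → match
E → no match
F → no match

D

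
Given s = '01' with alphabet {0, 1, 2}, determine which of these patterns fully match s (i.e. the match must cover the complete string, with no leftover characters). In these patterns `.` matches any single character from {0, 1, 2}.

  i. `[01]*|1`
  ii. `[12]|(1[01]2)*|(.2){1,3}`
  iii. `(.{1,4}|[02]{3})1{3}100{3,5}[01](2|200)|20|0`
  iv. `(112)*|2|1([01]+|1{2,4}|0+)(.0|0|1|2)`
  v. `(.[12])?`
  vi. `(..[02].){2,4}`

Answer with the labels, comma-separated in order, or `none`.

i → match
ii → no match
iii → no match
iv → no match
v → match
vi → no match

i, v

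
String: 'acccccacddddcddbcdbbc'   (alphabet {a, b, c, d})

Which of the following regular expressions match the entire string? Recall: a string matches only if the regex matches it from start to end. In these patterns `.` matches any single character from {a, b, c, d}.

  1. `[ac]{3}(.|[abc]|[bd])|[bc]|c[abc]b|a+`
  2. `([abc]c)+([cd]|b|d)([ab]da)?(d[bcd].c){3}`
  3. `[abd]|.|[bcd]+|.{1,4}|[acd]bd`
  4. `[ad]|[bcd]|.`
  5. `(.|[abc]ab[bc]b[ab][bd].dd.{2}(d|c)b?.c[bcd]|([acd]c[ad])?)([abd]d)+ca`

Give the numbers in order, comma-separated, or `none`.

2

1 → no match
2 → match
3 → no match
4 → no match
5 → no match — must end with 'dca'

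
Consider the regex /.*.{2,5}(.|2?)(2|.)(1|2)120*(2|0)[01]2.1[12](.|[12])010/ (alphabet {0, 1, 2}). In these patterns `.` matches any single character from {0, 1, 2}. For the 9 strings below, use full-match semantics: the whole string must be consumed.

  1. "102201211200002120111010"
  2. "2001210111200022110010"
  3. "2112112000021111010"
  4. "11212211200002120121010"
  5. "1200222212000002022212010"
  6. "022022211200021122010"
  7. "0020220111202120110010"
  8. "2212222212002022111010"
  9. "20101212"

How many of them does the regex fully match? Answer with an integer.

1 → match
2 → match
3 → match
4 → match
5 → no match
6 → match
7 → match
8 → match
9 → no match — must end with "010"
Total matched: 7

7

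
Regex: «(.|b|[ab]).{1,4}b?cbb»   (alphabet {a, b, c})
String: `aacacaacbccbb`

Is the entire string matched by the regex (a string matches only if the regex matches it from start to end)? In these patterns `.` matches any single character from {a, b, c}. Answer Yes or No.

No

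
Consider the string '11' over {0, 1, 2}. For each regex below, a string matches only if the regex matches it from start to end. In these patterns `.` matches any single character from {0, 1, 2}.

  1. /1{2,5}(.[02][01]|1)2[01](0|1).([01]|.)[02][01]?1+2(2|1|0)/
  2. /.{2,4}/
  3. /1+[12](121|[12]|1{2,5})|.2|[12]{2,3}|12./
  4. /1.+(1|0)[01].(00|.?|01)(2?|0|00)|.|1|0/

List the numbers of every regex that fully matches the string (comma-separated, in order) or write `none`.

1 → no match
2 → match
3 → match
4 → no match

2, 3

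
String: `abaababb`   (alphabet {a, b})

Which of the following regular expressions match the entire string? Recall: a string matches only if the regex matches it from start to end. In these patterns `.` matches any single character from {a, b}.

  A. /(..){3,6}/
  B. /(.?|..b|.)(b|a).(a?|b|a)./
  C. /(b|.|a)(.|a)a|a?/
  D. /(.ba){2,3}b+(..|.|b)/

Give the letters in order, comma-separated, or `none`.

A → match
B → no match
C → no match
D → match

A, D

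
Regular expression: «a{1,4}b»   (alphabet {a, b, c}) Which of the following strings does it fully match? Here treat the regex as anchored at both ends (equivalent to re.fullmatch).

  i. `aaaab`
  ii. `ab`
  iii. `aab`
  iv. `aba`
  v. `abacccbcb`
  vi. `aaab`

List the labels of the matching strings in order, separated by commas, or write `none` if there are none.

i → match
ii → match
iii → match
iv → no match — must end with `ab`
v → no match — must end with `ab`
vi → match

i, ii, iii, vi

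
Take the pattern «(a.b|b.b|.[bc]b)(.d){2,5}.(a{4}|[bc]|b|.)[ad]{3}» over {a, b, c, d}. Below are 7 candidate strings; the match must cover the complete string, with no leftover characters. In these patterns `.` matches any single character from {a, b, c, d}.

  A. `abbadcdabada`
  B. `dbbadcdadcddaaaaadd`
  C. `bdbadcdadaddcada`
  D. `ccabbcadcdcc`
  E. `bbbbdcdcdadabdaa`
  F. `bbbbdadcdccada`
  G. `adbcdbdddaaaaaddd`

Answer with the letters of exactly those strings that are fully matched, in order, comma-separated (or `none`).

A, B, C, E, F, G

A → match
B → match
C → match
D → no match
E → match
F → match
G → match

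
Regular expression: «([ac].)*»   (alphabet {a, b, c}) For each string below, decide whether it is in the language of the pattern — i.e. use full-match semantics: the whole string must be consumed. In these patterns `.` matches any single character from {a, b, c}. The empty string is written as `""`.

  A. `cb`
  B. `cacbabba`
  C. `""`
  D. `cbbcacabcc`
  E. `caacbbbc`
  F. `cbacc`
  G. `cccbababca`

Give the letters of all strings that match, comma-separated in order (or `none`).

A, C, G

A. `cb` → match
B. `cacbabba` → no match
C. `""` → match
D. `cbbcacabcc` → no match
E. `caacbbbc` → no match
F. `cbacc` → no match
G. `cccbababca` → match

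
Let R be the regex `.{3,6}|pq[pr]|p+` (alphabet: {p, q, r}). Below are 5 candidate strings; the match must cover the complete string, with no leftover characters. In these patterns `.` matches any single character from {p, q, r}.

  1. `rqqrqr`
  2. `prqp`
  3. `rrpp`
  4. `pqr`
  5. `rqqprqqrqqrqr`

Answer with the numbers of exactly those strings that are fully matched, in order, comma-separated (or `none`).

1 → match
2 → match
3 → match
4 → match
5 → no match

1, 2, 3, 4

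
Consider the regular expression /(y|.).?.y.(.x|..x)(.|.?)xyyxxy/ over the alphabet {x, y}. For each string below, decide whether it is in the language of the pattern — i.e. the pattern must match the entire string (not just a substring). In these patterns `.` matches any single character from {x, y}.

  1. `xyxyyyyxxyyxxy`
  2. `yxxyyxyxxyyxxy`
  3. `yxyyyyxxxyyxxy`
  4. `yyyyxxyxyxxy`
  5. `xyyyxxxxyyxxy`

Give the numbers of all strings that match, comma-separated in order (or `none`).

1, 2, 3, 5

1 → match
2 → match
3 → match
4 → no match — must end with `xyyxxy`
5 → match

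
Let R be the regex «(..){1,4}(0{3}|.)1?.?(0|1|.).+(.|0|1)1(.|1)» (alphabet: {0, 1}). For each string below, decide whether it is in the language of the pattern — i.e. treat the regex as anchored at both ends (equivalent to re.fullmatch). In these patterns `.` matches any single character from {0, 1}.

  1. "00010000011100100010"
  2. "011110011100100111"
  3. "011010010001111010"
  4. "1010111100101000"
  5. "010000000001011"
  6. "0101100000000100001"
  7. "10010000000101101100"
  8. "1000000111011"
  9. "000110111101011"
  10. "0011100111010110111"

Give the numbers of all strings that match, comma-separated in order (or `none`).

1 → match
2 → match
3 → match
4 → no match
5 → match
6 → no match
7 → no match
8 → match
9 → match
10 → match

1, 2, 3, 5, 8, 9, 10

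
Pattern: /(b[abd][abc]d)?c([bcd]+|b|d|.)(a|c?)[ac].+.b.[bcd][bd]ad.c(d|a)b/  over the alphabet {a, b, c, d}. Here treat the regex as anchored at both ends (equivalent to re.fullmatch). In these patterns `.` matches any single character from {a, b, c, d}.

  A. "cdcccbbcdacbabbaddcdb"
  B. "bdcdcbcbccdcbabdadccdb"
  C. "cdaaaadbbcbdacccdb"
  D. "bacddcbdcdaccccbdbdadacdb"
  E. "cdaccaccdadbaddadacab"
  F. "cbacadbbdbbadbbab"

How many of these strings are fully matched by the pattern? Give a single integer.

3

A → match
B → match
C → no match
D → no match
E → match
F → no match
Total matched: 3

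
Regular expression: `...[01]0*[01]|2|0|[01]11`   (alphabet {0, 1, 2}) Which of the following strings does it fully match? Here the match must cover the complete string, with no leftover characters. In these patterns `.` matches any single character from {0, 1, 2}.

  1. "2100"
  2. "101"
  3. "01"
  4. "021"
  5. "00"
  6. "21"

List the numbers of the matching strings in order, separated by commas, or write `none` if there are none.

none

1 → no match
2 → no match
3 → no match
4 → no match
5 → no match
6 → no match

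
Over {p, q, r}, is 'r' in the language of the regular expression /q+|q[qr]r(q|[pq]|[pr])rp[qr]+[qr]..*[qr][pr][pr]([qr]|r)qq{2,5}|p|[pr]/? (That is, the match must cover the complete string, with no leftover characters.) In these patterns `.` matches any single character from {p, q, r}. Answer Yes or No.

Yes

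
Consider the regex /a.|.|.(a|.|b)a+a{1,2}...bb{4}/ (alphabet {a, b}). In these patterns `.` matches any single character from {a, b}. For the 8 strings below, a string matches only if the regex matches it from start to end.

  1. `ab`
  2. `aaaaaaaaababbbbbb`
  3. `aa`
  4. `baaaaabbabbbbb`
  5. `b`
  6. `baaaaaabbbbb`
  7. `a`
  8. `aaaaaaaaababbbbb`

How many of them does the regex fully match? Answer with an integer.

1 → match
2 → match
3 → match
4 → match
5 → match
6 → match
7 → match
8 → match
Total matched: 8

8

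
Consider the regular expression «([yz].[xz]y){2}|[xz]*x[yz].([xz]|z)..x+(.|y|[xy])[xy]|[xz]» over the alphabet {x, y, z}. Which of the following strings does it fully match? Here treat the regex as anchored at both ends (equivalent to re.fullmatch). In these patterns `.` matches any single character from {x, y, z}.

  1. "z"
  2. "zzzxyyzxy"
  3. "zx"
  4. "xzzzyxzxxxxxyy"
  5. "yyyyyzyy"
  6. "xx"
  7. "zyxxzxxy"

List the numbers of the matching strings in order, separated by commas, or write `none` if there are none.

1

1 → match
2 → no match
3 → no match
4 → no match
5 → no match
6 → no match
7 → no match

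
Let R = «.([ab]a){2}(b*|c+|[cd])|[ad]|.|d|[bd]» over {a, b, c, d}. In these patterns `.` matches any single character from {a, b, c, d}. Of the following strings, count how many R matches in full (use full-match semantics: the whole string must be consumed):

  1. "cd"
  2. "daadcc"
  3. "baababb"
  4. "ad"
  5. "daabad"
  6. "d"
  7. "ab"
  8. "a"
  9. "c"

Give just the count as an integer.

1 → no match
2 → no match
3 → match
4 → no match
5 → match
6 → match
7 → no match
8 → match
9 → match
Total matched: 5

5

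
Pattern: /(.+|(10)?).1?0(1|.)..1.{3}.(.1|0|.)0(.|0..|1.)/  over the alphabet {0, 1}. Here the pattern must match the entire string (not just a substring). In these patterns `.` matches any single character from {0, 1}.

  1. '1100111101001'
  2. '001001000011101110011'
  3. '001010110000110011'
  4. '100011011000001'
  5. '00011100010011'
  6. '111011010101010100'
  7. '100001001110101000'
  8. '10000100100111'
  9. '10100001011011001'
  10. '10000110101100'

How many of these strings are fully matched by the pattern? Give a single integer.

1 → no match
2 → match
3 → match
4 → match
5 → match
6 → no match
7 → match
8 → no match
9 → match
10 → match
Total matched: 7

7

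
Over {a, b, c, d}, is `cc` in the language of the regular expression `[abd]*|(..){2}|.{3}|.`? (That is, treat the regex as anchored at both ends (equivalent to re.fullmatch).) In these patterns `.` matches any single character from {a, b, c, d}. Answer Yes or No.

No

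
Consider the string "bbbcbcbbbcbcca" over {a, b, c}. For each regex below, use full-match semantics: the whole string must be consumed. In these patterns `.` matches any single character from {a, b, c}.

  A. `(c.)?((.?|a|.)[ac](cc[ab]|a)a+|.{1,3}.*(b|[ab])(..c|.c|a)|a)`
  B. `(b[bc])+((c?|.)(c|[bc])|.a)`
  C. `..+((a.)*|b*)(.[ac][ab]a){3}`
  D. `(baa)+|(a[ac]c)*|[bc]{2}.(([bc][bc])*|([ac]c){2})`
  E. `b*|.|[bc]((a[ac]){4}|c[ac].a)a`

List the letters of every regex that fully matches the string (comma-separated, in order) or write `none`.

A → no match
B → match
C → no match
D → no match
E → no match

B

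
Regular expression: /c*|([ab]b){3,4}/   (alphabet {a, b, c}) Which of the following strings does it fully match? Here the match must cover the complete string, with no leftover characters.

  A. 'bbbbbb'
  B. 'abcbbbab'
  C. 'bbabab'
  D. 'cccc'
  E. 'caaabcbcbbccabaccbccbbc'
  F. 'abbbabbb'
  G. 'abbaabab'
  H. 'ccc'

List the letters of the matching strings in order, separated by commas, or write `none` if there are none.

A → match
B → no match
C → match
D → match
E → no match
F → match
G → no match
H → match

A, C, D, F, H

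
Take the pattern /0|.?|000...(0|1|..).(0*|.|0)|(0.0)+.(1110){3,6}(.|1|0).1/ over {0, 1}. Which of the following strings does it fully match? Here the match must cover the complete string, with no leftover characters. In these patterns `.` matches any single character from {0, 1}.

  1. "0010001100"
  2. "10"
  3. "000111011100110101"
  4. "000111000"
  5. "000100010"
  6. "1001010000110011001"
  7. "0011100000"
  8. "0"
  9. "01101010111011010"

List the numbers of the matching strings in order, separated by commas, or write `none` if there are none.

4, 5, 8

1 → no match
2 → no match
3 → no match
4 → match
5 → match
6 → no match
7 → no match
8 → match
9 → no match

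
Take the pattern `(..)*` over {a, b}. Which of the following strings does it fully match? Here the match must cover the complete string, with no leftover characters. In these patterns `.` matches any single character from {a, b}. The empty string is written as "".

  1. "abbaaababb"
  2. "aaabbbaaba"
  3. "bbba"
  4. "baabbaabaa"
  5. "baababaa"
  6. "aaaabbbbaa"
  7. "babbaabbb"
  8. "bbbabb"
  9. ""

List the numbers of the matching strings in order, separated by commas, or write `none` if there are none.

1, 2, 3, 4, 5, 6, 8, 9

1. "abbaaababb" → match
2. "aaabbbaaba" → match
3. "bbba" → match
4. "baabbaabaa" → match
5. "baababaa" → match
6. "aaaabbbbaa" → match
7. "babbaabbb" → no match
8. "bbbabb" → match
9. "" → match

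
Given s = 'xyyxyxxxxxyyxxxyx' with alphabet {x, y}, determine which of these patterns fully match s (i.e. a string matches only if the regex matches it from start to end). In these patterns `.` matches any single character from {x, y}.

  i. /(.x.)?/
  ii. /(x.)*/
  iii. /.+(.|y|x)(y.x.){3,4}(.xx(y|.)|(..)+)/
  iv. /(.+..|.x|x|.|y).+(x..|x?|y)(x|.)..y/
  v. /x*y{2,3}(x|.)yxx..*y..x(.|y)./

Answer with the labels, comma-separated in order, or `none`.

v

i → no match
ii → no match
iii → no match
iv → no match — must end with 'y'
v → match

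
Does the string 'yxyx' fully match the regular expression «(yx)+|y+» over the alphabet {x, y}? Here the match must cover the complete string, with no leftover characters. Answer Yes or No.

Yes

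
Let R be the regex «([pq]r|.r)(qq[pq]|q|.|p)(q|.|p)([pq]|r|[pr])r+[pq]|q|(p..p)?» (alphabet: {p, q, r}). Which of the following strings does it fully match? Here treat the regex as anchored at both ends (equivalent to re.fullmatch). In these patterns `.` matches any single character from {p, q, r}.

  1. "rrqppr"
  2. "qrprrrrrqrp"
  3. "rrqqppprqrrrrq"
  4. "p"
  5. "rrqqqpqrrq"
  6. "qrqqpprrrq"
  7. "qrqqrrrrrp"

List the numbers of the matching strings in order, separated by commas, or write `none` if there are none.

5, 6, 7

1 → no match
2 → no match
3 → no match
4 → no match
5 → match
6 → match
7 → match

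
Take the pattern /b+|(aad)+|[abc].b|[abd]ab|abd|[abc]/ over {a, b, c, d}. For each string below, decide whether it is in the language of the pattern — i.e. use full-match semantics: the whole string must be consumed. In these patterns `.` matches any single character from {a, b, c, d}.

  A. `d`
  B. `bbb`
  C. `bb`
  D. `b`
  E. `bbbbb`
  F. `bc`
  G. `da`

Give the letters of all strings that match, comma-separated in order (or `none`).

A → no match
B → match
C → match
D → match
E → match
F → no match
G → no match

B, C, D, E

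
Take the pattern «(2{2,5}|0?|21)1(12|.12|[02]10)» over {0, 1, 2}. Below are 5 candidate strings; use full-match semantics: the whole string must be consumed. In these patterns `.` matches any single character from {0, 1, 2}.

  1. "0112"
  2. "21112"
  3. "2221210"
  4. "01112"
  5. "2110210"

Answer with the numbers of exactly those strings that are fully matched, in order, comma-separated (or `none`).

1 → match
2 → match
3 → match
4 → match
5 → no match

1, 2, 3, 4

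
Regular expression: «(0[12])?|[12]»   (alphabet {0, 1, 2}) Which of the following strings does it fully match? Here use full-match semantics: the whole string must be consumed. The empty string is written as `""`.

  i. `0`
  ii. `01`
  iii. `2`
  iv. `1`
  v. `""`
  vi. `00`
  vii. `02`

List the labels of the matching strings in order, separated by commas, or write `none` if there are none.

i → no match
ii → match
iii → match
iv → match
v → match
vi → no match
vii → match

ii, iii, iv, v, vii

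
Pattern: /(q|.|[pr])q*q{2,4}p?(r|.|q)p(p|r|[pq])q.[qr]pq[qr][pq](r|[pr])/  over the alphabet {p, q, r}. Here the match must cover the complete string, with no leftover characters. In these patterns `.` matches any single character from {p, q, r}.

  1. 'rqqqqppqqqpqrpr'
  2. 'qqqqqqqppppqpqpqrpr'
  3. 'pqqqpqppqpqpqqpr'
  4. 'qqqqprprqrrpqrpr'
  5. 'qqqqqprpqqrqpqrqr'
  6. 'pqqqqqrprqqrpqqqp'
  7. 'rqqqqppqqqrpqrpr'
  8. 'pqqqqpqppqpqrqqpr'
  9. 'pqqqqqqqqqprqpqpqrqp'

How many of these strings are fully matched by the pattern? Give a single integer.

8

1 → match
2 → match
3 → match
4 → match
5 → match
6 → match
7 → match
8 → no match
9 → match
Total matched: 8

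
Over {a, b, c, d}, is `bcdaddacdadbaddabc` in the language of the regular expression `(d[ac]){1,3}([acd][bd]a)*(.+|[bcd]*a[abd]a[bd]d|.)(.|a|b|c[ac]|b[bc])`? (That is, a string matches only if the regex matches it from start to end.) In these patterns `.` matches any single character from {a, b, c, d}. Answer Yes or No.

No

Every match must start with `d`, but `bcdaddacdadbaddabc` does not.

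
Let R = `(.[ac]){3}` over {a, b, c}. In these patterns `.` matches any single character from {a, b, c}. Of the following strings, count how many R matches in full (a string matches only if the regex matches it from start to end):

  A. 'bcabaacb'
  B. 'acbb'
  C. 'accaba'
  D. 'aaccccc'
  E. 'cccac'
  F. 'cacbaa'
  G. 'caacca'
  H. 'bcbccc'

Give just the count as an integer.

A. 'bcabaacb' → no match
B. 'acbb' → no match
C. 'accaba' → match
D. 'aaccccc' → no match
E. 'cccac' → no match
F. 'cacbaa' → no match
G. 'caacca' → match
H. 'bcbccc' → match
Total matched: 3

3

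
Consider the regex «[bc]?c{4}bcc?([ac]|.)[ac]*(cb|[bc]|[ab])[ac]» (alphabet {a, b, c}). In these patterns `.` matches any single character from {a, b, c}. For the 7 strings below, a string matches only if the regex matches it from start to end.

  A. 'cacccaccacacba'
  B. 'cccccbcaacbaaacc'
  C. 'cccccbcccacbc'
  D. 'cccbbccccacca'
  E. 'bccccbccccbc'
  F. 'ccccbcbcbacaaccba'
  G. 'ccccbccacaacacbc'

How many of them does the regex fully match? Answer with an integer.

A → no match
B → no match
C → match
D → no match
E. 'bccccbccccbc' → match
F → no match
G → match
Total matched: 3

3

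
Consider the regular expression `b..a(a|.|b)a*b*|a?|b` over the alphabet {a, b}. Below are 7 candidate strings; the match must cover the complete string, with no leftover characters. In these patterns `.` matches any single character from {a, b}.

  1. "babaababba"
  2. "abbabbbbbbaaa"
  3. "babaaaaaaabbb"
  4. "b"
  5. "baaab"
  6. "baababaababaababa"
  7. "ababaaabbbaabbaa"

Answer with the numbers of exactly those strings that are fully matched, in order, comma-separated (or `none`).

3, 4, 5

1 → no match
2 → no match
3 → match
4 → match
5 → match
6 → no match
7 → no match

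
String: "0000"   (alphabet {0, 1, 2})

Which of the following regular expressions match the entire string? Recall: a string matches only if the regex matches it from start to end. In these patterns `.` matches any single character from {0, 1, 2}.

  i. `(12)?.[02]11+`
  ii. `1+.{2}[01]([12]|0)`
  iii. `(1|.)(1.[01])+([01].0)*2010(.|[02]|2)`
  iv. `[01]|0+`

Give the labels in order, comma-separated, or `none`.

iv

i → no match — must end with "1"
ii → no match — must start with "1"
iii → no match
iv → match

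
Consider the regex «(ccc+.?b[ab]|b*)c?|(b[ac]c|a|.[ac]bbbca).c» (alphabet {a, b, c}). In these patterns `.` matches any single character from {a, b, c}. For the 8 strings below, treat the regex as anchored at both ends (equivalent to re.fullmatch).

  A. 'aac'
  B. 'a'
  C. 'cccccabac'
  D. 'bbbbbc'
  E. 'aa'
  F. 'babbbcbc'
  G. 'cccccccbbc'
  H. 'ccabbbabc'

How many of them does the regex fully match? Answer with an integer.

A → match
B → no match
C → match
D → match
E → no match
F → no match
G → match
H → no match
Total matched: 4

4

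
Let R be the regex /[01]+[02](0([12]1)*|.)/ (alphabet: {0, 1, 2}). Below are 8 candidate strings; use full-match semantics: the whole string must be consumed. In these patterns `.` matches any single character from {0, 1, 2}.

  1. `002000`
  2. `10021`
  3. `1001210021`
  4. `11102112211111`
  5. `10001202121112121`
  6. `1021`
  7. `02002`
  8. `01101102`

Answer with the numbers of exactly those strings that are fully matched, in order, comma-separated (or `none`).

2, 5, 6, 8

1 → no match
2 → match
3 → no match
4 → no match
5 → match
6 → match
7 → no match
8 → match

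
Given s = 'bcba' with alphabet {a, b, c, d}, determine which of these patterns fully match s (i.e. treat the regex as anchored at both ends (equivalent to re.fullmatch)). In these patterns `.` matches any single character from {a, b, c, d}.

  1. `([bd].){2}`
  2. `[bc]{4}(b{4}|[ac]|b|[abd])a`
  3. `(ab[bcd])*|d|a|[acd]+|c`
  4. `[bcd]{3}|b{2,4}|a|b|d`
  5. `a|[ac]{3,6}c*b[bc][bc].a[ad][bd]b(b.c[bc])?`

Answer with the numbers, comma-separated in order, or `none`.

1

1 → match
2 → no match
3 → no match
4 → no match
5 → no match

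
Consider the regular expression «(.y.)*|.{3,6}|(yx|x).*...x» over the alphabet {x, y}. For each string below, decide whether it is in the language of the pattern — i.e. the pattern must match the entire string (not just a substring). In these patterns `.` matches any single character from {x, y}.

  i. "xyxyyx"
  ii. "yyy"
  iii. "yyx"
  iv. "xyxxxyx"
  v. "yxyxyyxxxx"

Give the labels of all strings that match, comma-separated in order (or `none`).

i → match
ii → match
iii → match
iv → match
v → match

i, ii, iii, iv, v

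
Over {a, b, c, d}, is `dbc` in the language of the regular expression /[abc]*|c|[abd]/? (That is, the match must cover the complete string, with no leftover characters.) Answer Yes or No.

No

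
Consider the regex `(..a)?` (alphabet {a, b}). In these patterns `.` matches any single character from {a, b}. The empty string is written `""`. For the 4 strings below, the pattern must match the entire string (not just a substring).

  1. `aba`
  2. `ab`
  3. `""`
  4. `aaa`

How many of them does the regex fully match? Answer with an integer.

1 → match
2 → no match
3 → match
4 → match
Total matched: 3

3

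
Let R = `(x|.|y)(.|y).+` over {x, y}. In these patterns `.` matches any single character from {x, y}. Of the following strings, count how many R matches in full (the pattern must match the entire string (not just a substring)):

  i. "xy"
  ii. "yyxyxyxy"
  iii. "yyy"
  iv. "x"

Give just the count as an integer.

2

i → no match
ii → match
iii → match
iv → no match
Total matched: 2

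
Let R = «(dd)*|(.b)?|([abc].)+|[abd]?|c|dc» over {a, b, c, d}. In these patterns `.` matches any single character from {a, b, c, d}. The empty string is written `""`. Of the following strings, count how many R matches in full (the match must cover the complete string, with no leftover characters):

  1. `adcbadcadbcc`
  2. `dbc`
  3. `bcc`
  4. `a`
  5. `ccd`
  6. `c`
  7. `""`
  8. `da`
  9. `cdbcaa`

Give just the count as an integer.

1 → no match
2 → no match
3 → no match
4 → match
5 → no match
6 → match
7 → match
8 → no match
9 → match
Total matched: 4

4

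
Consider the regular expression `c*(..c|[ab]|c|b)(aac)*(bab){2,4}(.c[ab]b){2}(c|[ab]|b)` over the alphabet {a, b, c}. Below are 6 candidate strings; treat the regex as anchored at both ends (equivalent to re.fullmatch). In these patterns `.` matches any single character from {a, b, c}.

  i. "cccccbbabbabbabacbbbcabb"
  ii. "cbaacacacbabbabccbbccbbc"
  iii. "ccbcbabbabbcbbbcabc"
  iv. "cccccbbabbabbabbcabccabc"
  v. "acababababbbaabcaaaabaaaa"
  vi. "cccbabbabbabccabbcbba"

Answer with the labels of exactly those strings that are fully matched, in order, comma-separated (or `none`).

i → match
ii → no match
iii → match
iv → match
v → no match
vi → match

i, iii, iv, vi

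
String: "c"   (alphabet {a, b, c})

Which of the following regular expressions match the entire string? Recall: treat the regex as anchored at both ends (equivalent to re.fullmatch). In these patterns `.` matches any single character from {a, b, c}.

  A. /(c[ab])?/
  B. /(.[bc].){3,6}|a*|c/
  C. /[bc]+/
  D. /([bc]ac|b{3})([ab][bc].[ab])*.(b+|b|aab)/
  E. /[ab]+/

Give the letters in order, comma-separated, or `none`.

A → no match
B → match
C → match
D → no match
E → no match

B, C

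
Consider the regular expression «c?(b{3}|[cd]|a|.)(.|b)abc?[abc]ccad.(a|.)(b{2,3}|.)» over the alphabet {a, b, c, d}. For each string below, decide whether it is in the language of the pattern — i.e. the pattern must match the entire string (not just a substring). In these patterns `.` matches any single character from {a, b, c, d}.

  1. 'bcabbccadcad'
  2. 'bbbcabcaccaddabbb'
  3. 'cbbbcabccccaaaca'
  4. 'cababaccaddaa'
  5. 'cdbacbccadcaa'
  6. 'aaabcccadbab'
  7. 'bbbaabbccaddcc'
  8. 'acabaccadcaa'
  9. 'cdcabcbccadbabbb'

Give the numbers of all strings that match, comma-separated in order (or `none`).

1, 2, 4, 6, 7, 8, 9

1 → match
2 → match
3 → no match
4 → match
5 → no match
6 → match
7 → match
8 → match
9 → match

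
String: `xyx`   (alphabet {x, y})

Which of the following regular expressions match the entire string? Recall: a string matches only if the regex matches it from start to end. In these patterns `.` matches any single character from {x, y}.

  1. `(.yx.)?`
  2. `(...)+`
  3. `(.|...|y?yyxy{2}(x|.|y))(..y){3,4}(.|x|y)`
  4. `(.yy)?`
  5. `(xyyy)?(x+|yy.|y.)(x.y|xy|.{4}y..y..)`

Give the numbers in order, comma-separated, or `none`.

1 → no match
2 → match
3 → no match
4 → no match
5 → no match

2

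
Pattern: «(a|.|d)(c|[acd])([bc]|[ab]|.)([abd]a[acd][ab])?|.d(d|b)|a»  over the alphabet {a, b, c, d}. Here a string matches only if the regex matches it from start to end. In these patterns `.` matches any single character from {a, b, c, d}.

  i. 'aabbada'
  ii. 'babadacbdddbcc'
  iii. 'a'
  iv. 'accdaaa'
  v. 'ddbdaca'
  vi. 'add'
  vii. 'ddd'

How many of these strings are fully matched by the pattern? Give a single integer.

6

i → match
ii → no match
iii → match
iv → match
v → match
vi → match
vii → match
Total matched: 6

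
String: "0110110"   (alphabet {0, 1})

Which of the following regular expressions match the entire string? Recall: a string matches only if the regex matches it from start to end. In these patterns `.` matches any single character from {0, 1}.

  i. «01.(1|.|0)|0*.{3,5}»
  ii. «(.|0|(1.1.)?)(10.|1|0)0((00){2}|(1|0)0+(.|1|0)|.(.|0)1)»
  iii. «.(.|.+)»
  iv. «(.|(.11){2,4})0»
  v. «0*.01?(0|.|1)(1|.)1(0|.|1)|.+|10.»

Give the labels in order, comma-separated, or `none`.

i → no match
ii → no match
iii → match
iv → match
v → match

iii, iv, v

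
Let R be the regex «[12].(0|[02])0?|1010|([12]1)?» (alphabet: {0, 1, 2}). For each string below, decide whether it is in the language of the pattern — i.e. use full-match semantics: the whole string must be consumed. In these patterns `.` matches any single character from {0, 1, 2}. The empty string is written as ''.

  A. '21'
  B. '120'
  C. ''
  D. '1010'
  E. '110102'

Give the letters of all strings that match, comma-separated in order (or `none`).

A → match
B → match
C → match
D → match
E → no match

A, B, C, D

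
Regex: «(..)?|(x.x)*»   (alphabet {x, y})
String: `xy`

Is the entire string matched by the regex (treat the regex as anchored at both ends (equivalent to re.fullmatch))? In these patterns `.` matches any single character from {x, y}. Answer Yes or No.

Yes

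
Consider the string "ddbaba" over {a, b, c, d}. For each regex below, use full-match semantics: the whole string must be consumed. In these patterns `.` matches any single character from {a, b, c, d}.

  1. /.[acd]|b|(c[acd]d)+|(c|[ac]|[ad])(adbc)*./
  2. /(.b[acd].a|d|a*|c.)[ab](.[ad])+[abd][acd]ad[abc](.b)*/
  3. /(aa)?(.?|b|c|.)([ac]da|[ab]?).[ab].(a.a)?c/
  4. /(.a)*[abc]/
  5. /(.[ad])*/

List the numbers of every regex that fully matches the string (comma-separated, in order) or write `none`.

5

1 → no match
2 → no match
3 → no match — must end with "c"
4 → no match
5 → match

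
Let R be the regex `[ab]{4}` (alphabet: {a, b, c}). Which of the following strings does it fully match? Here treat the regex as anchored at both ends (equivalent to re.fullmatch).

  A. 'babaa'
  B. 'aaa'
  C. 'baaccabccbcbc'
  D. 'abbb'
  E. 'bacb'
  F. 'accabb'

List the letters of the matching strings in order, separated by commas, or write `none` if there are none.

D

A → no match
B → no match
C → no match
D → match
E → no match
F → no match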